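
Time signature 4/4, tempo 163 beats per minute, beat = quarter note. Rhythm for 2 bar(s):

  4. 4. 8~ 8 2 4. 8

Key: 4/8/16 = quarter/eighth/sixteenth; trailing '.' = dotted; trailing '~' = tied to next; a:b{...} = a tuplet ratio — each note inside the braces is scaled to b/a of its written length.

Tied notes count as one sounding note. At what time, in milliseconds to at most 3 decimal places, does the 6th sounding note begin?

1. 0.0ms @ 0 + 552.147ms (3/2)
2. 552.147ms @ 3/2 + 552.147ms (3/2)
3. 1104.294ms @ 3 + 368.098ms (1)
4. 1472.393ms @ 4 + 736.196ms (2)
5. 2208.589ms @ 6 + 552.147ms (3/2)
6. 2760.736ms @ 15/2 + 184.049ms (1/2)

note 6 onset = 15/2b = 2760.736ms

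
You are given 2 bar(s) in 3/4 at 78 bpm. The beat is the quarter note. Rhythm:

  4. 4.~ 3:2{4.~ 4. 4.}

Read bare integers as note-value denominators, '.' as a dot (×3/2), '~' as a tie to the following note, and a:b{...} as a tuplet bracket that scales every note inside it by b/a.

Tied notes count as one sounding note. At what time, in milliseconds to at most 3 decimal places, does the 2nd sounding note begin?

1. 0.0ms @ 0 + 1153.846ms (3/2)
2. 1153.846ms @ 3/2 + 2692.308ms (7/2)
3. 3846.154ms @ 5 + 769.231ms (1)

note 2 onset = 3/2b = 1153.846ms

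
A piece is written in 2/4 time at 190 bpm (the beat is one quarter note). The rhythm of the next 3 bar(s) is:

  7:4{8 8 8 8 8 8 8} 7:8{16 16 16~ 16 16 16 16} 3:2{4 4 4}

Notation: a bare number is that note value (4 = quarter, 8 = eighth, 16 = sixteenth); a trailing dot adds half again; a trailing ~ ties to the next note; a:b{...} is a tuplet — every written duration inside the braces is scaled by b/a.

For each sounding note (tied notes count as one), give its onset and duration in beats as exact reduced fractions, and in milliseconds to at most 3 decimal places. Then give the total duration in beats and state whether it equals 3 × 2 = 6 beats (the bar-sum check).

1) 0.0ms=0b +90.226ms=2/7b
2) 90.226ms=2/7b +90.226ms=2/7b
3) 180.451ms=4/7b +90.226ms=2/7b
4) 270.677ms=6/7b +90.226ms=2/7b
5) 360.902ms=8/7b +90.226ms=2/7b
6) 451.128ms=10/7b +90.226ms=2/7b
7) 541.353ms=12/7b +90.226ms=2/7b
8) 631.579ms=2b +90.226ms=2/7b
9) 721.805ms=16/7b +90.226ms=2/7b
10) 812.03ms=18/7b +180.451ms=4/7b
11) 992.481ms=22/7b +90.226ms=2/7b
12) 1082.707ms=24/7b +90.226ms=2/7b
13) 1172.932ms=26/7b +90.226ms=2/7b
14) 1263.158ms=4b +210.526ms=2/3b
15) 1473.684ms=14/3b +210.526ms=2/3b
16) 1684.211ms=16/3b +210.526ms=2/3b
Σ=6b of 6 (190bpm 2/4) — PASS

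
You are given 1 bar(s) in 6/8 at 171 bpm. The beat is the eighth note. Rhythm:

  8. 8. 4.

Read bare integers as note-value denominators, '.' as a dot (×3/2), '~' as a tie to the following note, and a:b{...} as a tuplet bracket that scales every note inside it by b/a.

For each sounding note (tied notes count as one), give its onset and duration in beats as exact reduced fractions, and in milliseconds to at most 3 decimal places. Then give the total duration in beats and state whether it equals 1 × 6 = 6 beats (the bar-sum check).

1) 0.0ms=0b +526.316ms=3/2b
2) 526.316ms=3/2b +526.316ms=3/2b
3) 1052.632ms=3b +1052.632ms=3b
Σ=6b of 6 (171bpm 6/8) — PASS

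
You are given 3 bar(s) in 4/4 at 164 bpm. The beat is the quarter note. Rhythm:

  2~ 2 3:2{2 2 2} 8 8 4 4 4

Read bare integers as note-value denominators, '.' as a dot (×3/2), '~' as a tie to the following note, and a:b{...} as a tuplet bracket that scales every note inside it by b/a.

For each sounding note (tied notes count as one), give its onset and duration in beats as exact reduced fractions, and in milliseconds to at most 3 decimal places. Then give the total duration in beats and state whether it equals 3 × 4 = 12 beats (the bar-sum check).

1) 0.0ms=0b +1463.415ms=4b
2) 1463.415ms=4b +487.805ms=4/3b
3) 1951.22ms=16/3b +487.805ms=4/3b
4) 2439.024ms=20/3b +487.805ms=4/3b
5) 2926.829ms=8b +182.927ms=1/2b
6) 3109.756ms=17/2b +182.927ms=1/2b
7) 3292.683ms=9b +365.854ms=1b
8) 3658.537ms=10b +365.854ms=1b
9) 4024.39ms=11b +365.854ms=1b
Σ=12b of 12 (164bpm 4/4) — PASS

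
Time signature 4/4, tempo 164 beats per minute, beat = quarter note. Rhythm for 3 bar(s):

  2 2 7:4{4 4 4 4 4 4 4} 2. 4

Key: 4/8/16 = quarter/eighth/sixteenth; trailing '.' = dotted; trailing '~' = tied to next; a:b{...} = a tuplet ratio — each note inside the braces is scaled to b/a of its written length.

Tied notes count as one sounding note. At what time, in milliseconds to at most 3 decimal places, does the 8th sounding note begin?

1. 0.0ms @ 0 + 731.707ms (2)
2. 731.707ms @ 2 + 731.707ms (2)
3. 1463.415ms @ 4 + 209.059ms (4/7)
4. 1672.474ms @ 32/7 + 209.059ms (4/7)
5. 1881.533ms @ 36/7 + 209.059ms (4/7)
6. 2090.592ms @ 40/7 + 209.059ms (4/7)
7. 2299.652ms @ 44/7 + 209.059ms (4/7)
8. 2508.711ms @ 48/7 + 209.059ms (4/7)
9. 2717.77ms @ 52/7 + 209.059ms (4/7)
10. 2926.829ms @ 8 + 1097.561ms (3)
11. 4024.39ms @ 11 + 365.854ms (1)

note 8 onset = 48/7b = 2508.711ms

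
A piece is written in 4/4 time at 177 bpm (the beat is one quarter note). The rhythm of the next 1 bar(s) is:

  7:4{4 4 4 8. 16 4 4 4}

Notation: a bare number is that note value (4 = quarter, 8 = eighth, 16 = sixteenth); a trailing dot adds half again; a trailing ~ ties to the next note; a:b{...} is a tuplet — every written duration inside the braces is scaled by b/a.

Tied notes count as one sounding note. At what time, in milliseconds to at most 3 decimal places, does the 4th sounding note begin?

1. 0.0ms @ 0 + 193.705ms (4/7)
2. 193.705ms @ 4/7 + 193.705ms (4/7)
3. 387.409ms @ 8/7 + 193.705ms (4/7)
4. 581.114ms @ 12/7 + 145.278ms (3/7)
5. 726.392ms @ 15/7 + 48.426ms (1/7)
6. 774.818ms @ 16/7 + 193.705ms (4/7)
7. 968.523ms @ 20/7 + 193.705ms (4/7)
8. 1162.228ms @ 24/7 + 193.705ms (4/7)

note 4 onset = 12/7b = 581.114ms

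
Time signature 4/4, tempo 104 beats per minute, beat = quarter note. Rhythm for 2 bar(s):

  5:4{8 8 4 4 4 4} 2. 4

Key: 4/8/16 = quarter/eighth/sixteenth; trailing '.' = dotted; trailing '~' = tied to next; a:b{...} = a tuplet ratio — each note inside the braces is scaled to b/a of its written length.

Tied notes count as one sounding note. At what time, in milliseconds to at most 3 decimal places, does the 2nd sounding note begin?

note 2 onset = 2/5b = 230.769ms

1. 0.0ms @ 0 + 230.769ms (2/5)
2. 230.769ms @ 2/5 + 230.769ms (2/5)
3. 461.538ms @ 4/5 + 461.538ms (4/5)
4. 923.077ms @ 8/5 + 461.538ms (4/5)
5. 1384.615ms @ 12/5 + 461.538ms (4/5)
6. 1846.154ms @ 16/5 + 461.538ms (4/5)
7. 2307.692ms @ 4 + 1730.769ms (3)
8. 4038.462ms @ 7 + 576.923ms (1)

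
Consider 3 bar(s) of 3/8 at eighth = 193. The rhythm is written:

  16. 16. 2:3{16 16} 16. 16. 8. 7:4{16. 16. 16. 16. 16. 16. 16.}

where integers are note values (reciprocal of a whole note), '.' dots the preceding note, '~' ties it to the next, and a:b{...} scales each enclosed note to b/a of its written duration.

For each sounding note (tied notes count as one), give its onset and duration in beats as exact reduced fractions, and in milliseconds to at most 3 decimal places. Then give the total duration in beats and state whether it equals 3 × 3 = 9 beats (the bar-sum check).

1) 0.0ms=0b +233.161ms=3/4b
2) 233.161ms=3/4b +233.161ms=3/4b
3) 466.321ms=3/2b +233.161ms=3/4b
4) 699.482ms=9/4b +233.161ms=3/4b
5) 932.642ms=3b +233.161ms=3/4b
6) 1165.803ms=15/4b +233.161ms=3/4b
7) 1398.964ms=9/2b +466.321ms=3/2b
8) 1865.285ms=6b +133.235ms=3/7b
9) 1998.52ms=45/7b +133.235ms=3/7b
10) 2131.754ms=48/7b +133.235ms=3/7b
11) 2264.989ms=51/7b +133.235ms=3/7b
12) 2398.224ms=54/7b +133.235ms=3/7b
13) 2531.458ms=57/7b +133.235ms=3/7b
14) 2664.693ms=60/7b +133.235ms=3/7b
Σ=9b of 9 (193bpm 3/8) — PASS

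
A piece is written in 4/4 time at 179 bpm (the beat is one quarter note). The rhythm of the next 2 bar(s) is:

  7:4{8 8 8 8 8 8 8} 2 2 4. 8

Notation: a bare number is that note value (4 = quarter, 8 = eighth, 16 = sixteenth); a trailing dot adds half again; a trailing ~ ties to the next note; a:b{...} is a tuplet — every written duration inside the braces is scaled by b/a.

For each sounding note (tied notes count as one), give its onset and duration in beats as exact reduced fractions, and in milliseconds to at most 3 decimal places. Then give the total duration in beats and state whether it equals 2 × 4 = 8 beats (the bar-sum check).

1) 0.0ms=0b +95.77ms=2/7b
2) 95.77ms=2/7b +95.77ms=2/7b
3) 191.54ms=4/7b +95.77ms=2/7b
4) 287.31ms=6/7b +95.77ms=2/7b
5) 383.081ms=8/7b +95.77ms=2/7b
6) 478.851ms=10/7b +95.77ms=2/7b
7) 574.621ms=12/7b +95.77ms=2/7b
8) 670.391ms=2b +670.391ms=2b
9) 1340.782ms=4b +670.391ms=2b
10) 2011.173ms=6b +502.793ms=3/2b
11) 2513.966ms=15/2b +167.598ms=1/2b
Σ=8b of 8 (179bpm 4/4) — PASS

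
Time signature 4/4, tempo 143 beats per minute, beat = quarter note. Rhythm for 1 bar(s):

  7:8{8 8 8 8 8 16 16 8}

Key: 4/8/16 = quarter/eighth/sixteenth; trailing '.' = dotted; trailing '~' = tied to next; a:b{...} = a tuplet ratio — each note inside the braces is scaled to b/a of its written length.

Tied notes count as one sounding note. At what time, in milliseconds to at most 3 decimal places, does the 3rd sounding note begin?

1. 0.0ms @ 0 + 239.76ms (4/7)
2. 239.76ms @ 4/7 + 239.76ms (4/7)
3. 479.52ms @ 8/7 + 239.76ms (4/7)
4. 719.281ms @ 12/7 + 239.76ms (4/7)
5. 959.041ms @ 16/7 + 239.76ms (4/7)
6. 1198.801ms @ 20/7 + 119.88ms (2/7)
7. 1318.681ms @ 22/7 + 119.88ms (2/7)
8. 1438.561ms @ 24/7 + 239.76ms (4/7)

note 3 onset = 8/7b = 479.52ms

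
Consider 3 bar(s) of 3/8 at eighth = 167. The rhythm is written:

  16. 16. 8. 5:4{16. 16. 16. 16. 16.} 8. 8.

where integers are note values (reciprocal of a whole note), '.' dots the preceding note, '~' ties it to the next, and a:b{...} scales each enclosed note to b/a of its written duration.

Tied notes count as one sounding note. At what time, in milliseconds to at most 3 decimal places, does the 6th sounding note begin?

note 6 onset = 21/5b = 1508.982ms

1. 0.0ms @ 0 + 269.461ms (3/4)
2. 269.461ms @ 3/4 + 269.461ms (3/4)
3. 538.922ms @ 3/2 + 538.922ms (3/2)
4. 1077.844ms @ 3 + 215.569ms (3/5)
5. 1293.413ms @ 18/5 + 215.569ms (3/5)
6. 1508.982ms @ 21/5 + 215.569ms (3/5)
7. 1724.551ms @ 24/5 + 215.569ms (3/5)
8. 1940.12ms @ 27/5 + 215.569ms (3/5)
9. 2155.689ms @ 6 + 538.922ms (3/2)
10. 2694.611ms @ 15/2 + 538.922ms (3/2)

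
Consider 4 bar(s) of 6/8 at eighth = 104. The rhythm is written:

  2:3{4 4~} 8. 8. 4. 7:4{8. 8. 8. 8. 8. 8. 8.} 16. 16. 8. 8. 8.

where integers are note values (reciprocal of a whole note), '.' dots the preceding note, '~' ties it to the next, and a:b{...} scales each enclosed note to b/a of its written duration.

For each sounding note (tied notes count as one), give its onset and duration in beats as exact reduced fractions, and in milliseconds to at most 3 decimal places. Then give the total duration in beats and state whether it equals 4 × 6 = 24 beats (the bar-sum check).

1) 0.0ms=0b +1730.769ms=3b
2) 1730.769ms=3b +2596.154ms=9/2b
3) 4326.923ms=15/2b +865.385ms=3/2b
4) 5192.308ms=9b +1730.769ms=3b
5) 6923.077ms=12b +494.505ms=6/7b
6) 7417.582ms=90/7b +494.505ms=6/7b
7) 7912.088ms=96/7b +494.505ms=6/7b
8) 8406.593ms=102/7b +494.505ms=6/7b
9) 8901.099ms=108/7b +494.505ms=6/7b
10) 9395.604ms=114/7b +494.505ms=6/7b
11) 9890.11ms=120/7b +494.505ms=6/7b
12) 10384.615ms=18b +432.692ms=3/4b
13) 10817.308ms=75/4b +432.692ms=3/4b
14) 11250.0ms=39/2b +865.385ms=3/2b
15) 12115.385ms=21b +865.385ms=3/2b
16) 12980.769ms=45/2b +865.385ms=3/2b
Σ=24b of 24 (104bpm 6/8) — PASS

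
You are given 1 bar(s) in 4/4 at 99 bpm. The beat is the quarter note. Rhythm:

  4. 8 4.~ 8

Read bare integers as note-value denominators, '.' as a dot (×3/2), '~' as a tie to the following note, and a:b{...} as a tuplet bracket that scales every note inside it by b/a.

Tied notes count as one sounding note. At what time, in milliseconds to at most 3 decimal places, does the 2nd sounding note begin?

note 2 onset = 3/2b = 909.091ms

1. 0.0ms @ 0 + 909.091ms (3/2)
2. 909.091ms @ 3/2 + 303.03ms (1/2)
3. 1212.121ms @ 2 + 1212.121ms (2)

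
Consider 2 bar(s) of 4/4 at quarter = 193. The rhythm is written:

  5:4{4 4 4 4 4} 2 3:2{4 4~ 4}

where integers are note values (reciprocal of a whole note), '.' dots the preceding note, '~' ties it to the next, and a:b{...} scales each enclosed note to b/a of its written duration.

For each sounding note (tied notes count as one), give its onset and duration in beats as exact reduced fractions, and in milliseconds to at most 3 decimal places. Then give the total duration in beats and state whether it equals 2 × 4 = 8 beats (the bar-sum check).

1) 0.0ms=0b +248.705ms=4/5b
2) 248.705ms=4/5b +248.705ms=4/5b
3) 497.409ms=8/5b +248.705ms=4/5b
4) 746.114ms=12/5b +248.705ms=4/5b
5) 994.819ms=16/5b +248.705ms=4/5b
6) 1243.523ms=4b +621.762ms=2b
7) 1865.285ms=6b +207.254ms=2/3b
8) 2072.539ms=20/3b +414.508ms=4/3b
Σ=8b of 8 (193bpm 4/4) — PASS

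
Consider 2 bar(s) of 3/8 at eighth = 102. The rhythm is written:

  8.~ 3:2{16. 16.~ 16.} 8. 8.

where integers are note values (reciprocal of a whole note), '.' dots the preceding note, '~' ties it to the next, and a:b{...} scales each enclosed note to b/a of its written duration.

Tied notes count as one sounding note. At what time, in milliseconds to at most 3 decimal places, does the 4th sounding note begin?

note 4 onset = 9/2b = 2647.059ms

1. 0.0ms @ 0 + 1176.471ms (2)
2. 1176.471ms @ 2 + 588.235ms (1)
3. 1764.706ms @ 3 + 882.353ms (3/2)
4. 2647.059ms @ 9/2 + 882.353ms (3/2)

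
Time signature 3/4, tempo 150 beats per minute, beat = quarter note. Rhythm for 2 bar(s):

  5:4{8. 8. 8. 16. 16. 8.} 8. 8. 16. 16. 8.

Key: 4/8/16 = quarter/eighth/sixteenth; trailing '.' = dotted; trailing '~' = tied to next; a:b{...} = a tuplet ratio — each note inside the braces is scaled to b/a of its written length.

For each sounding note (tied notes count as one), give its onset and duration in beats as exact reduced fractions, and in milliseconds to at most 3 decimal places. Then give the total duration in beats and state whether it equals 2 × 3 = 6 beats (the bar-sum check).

1) 0.0ms=0b +240.0ms=3/5b
2) 240.0ms=3/5b +240.0ms=3/5b
3) 480.0ms=6/5b +240.0ms=3/5b
4) 720.0ms=9/5b +120.0ms=3/10b
5) 840.0ms=21/10b +120.0ms=3/10b
6) 960.0ms=12/5b +240.0ms=3/5b
7) 1200.0ms=3b +300.0ms=3/4b
8) 1500.0ms=15/4b +300.0ms=3/4b
9) 1800.0ms=9/2b +150.0ms=3/8b
10) 1950.0ms=39/8b +150.0ms=3/8b
11) 2100.0ms=21/4b +300.0ms=3/4b
Σ=6b of 6 (150bpm 3/4) — PASS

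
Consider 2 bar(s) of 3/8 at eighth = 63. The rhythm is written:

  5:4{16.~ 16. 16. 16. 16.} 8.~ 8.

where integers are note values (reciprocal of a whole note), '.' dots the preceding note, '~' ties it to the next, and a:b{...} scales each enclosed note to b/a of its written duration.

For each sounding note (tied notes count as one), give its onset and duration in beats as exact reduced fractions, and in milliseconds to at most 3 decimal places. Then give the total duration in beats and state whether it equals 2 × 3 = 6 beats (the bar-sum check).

1) 0.0ms=0b +1142.857ms=6/5b
2) 1142.857ms=6/5b +571.429ms=3/5b
3) 1714.286ms=9/5b +571.429ms=3/5b
4) 2285.714ms=12/5b +571.429ms=3/5b
5) 2857.143ms=3b +2857.143ms=3b
Σ=6b of 6 (63bpm 3/8) — PASS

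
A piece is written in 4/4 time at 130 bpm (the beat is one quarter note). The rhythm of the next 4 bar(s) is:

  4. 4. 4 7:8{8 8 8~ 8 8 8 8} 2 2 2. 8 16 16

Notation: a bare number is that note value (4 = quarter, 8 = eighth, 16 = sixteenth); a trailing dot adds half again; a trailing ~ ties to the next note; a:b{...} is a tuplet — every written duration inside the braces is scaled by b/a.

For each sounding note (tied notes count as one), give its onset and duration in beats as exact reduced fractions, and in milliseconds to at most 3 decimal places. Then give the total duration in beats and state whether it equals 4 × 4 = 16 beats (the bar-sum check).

1) 0.0ms=0b +692.308ms=3/2b
2) 692.308ms=3/2b +692.308ms=3/2b
3) 1384.615ms=3b +461.538ms=1b
4) 1846.154ms=4b +263.736ms=4/7b
5) 2109.89ms=32/7b +263.736ms=4/7b
6) 2373.626ms=36/7b +527.473ms=8/7b
7) 2901.099ms=44/7b +263.736ms=4/7b
8) 3164.835ms=48/7b +263.736ms=4/7b
9) 3428.571ms=52/7b +263.736ms=4/7b
10) 3692.308ms=8b +923.077ms=2b
11) 4615.385ms=10b +923.077ms=2b
12) 5538.462ms=12b +1384.615ms=3b
13) 6923.077ms=15b +230.769ms=1/2b
14) 7153.846ms=31/2b +115.385ms=1/4b
15) 7269.231ms=63/4b +115.385ms=1/4b
Σ=16b of 16 (130bpm 4/4) — PASS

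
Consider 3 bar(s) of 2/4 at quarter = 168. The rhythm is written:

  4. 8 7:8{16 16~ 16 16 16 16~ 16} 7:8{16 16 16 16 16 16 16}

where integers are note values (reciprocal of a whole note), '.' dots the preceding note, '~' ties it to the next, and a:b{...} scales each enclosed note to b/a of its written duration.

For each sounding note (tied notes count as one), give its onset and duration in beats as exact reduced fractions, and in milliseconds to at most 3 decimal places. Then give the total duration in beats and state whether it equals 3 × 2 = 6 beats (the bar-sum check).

1) 0.0ms=0b +535.714ms=3/2b
2) 535.714ms=3/2b +178.571ms=1/2b
3) 714.286ms=2b +102.041ms=2/7b
4) 816.327ms=16/7b +204.082ms=4/7b
5) 1020.408ms=20/7b +102.041ms=2/7b
6) 1122.449ms=22/7b +102.041ms=2/7b
7) 1224.49ms=24/7b +204.082ms=4/7b
8) 1428.571ms=4b +102.041ms=2/7b
9) 1530.612ms=30/7b +102.041ms=2/7b
10) 1632.653ms=32/7b +102.041ms=2/7b
11) 1734.694ms=34/7b +102.041ms=2/7b
12) 1836.735ms=36/7b +102.041ms=2/7b
13) 1938.776ms=38/7b +102.041ms=2/7b
14) 2040.816ms=40/7b +102.041ms=2/7b
Σ=6b of 6 (168bpm 2/4) — PASS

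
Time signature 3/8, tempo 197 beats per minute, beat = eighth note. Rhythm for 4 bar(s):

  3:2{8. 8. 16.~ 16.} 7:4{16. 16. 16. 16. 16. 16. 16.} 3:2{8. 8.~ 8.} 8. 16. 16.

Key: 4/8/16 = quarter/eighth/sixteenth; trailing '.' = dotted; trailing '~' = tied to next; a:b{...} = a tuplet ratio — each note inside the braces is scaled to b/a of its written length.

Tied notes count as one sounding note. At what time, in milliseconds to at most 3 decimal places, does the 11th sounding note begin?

note 11 onset = 6b = 1827.411ms

1. 0.0ms @ 0 + 304.569ms (1)
2. 304.569ms @ 1 + 304.569ms (1)
3. 609.137ms @ 2 + 304.569ms (1)
4. 913.706ms @ 3 + 130.529ms (3/7)
5. 1044.235ms @ 24/7 + 130.529ms (3/7)
6. 1174.764ms @ 27/7 + 130.529ms (3/7)
7. 1305.294ms @ 30/7 + 130.529ms (3/7)
8. 1435.823ms @ 33/7 + 130.529ms (3/7)
9. 1566.352ms @ 36/7 + 130.529ms (3/7)
10. 1696.882ms @ 39/7 + 130.529ms (3/7)
11. 1827.411ms @ 6 + 304.569ms (1)
12. 2131.98ms @ 7 + 609.137ms (2)
13. 2741.117ms @ 9 + 456.853ms (3/2)
14. 3197.97ms @ 21/2 + 228.426ms (3/4)
15. 3426.396ms @ 45/4 + 228.426ms (3/4)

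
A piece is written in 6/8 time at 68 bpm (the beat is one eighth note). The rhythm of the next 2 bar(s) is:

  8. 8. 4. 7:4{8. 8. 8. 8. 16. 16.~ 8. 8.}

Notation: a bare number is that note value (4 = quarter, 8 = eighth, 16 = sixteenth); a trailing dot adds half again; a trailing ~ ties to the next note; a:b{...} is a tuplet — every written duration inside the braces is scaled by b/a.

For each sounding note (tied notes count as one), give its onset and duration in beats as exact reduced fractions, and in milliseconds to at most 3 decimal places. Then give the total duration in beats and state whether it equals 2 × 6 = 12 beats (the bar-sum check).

1) 0.0ms=0b +1323.529ms=3/2b
2) 1323.529ms=3/2b +1323.529ms=3/2b
3) 2647.059ms=3b +2647.059ms=3b
4) 5294.118ms=6b +756.303ms=6/7b
5) 6050.42ms=48/7b +756.303ms=6/7b
6) 6806.723ms=54/7b +756.303ms=6/7b
7) 7563.025ms=60/7b +756.303ms=6/7b
8) 8319.328ms=66/7b +378.151ms=3/7b
9) 8697.479ms=69/7b +1134.454ms=9/7b
10) 9831.933ms=78/7b +756.303ms=6/7b
Σ=12b of 12 (68bpm 6/8) — PASS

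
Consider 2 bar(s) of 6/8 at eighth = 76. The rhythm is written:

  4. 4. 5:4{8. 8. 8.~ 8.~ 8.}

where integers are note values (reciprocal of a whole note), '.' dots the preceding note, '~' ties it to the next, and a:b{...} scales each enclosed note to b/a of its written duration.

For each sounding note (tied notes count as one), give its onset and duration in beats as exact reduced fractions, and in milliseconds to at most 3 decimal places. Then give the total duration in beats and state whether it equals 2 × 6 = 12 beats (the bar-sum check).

1) 0.0ms=0b +2368.421ms=3b
2) 2368.421ms=3b +2368.421ms=3b
3) 4736.842ms=6b +947.368ms=6/5b
4) 5684.211ms=36/5b +947.368ms=6/5b
5) 6631.579ms=42/5b +2842.105ms=18/5b
Σ=12b of 12 (76bpm 6/8) — PASS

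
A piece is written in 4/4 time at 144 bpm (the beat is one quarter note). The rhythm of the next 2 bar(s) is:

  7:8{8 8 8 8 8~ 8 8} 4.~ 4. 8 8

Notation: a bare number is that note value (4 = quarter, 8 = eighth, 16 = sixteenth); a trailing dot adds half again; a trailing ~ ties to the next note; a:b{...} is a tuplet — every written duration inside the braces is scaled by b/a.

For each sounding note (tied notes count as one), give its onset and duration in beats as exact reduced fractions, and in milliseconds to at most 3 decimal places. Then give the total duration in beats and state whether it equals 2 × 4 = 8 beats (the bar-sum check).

1) 0.0ms=0b +238.095ms=4/7b
2) 238.095ms=4/7b +238.095ms=4/7b
3) 476.19ms=8/7b +238.095ms=4/7b
4) 714.286ms=12/7b +238.095ms=4/7b
5) 952.381ms=16/7b +476.19ms=8/7b
6) 1428.571ms=24/7b +238.095ms=4/7b
7) 1666.667ms=4b +1250.0ms=3b
8) 2916.667ms=7b +208.333ms=1/2b
9) 3125.0ms=15/2b +208.333ms=1/2b
Σ=8b of 8 (144bpm 4/4) — PASS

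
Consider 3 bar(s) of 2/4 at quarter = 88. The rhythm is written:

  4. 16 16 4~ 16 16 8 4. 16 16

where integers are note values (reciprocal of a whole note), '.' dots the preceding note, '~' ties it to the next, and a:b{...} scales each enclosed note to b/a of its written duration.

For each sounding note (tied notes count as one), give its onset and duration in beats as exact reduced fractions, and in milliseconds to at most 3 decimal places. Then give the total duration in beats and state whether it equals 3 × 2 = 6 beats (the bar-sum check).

1) 0.0ms=0b +1022.727ms=3/2b
2) 1022.727ms=3/2b +170.455ms=1/4b
3) 1193.182ms=7/4b +170.455ms=1/4b
4) 1363.636ms=2b +852.273ms=5/4b
5) 2215.909ms=13/4b +170.455ms=1/4b
6) 2386.364ms=7/2b +340.909ms=1/2b
7) 2727.273ms=4b +1022.727ms=3/2b
8) 3750.0ms=11/2b +170.455ms=1/4b
9) 3920.455ms=23/4b +170.455ms=1/4b
Σ=6b of 6 (88bpm 2/4) — PASS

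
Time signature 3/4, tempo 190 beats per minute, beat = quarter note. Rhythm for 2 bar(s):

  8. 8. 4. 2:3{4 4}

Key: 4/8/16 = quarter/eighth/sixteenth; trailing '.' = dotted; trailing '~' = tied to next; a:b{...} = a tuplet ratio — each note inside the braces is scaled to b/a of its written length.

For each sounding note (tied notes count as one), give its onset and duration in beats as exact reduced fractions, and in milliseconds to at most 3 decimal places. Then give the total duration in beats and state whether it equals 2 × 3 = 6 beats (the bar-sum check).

1) 0.0ms=0b +236.842ms=3/4b
2) 236.842ms=3/4b +236.842ms=3/4b
3) 473.684ms=3/2b +473.684ms=3/2b
4) 947.368ms=3b +473.684ms=3/2b
5) 1421.053ms=9/2b +473.684ms=3/2b
Σ=6b of 6 (190bpm 3/4) — PASS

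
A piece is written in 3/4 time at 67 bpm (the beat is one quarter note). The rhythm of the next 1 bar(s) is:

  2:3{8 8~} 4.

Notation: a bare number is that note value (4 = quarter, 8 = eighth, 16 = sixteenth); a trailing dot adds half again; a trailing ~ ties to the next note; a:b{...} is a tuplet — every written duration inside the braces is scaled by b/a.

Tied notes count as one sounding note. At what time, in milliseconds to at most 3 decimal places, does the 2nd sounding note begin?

1. 0.0ms @ 0 + 671.642ms (3/4)
2. 671.642ms @ 3/4 + 2014.925ms (9/4)

note 2 onset = 3/4b = 671.642ms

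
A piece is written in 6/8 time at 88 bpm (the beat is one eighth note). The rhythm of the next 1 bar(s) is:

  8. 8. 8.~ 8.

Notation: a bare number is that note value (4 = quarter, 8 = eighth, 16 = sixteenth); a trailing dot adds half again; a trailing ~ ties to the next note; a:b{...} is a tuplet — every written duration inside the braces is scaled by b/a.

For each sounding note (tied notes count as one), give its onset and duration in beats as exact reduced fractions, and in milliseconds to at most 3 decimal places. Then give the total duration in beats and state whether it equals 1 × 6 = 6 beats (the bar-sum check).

1) 0.0ms=0b +1022.727ms=3/2b
2) 1022.727ms=3/2b +1022.727ms=3/2b
3) 2045.455ms=3b +2045.455ms=3b
Σ=6b of 6 (88bpm 6/8) — PASS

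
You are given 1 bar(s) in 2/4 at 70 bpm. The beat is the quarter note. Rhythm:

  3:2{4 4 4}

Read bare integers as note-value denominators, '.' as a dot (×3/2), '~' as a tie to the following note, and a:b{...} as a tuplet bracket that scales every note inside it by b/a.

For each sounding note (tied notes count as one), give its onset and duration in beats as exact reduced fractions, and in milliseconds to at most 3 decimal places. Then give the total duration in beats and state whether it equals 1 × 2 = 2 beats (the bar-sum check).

1) 0.0ms=0b +571.429ms=2/3b
2) 571.429ms=2/3b +571.429ms=2/3b
3) 1142.857ms=4/3b +571.429ms=2/3b
Σ=2b of 2 (70bpm 2/4) — PASS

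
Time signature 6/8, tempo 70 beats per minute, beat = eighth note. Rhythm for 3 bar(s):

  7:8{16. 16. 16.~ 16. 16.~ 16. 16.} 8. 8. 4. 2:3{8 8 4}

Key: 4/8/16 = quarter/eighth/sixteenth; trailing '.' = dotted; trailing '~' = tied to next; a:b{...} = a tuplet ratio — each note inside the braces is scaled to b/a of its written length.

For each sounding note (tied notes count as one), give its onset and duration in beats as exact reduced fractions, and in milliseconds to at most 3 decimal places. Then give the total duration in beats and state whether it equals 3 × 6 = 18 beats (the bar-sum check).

1) 0.0ms=0b +734.694ms=6/7b
2) 734.694ms=6/7b +734.694ms=6/7b
3) 1469.388ms=12/7b +1469.388ms=12/7b
4) 2938.776ms=24/7b +1469.388ms=12/7b
5) 4408.163ms=36/7b +734.694ms=6/7b
6) 5142.857ms=6b +1285.714ms=3/2b
7) 6428.571ms=15/2b +1285.714ms=3/2b
8) 7714.286ms=9b +2571.429ms=3b
9) 10285.714ms=12b +1285.714ms=3/2b
10) 11571.429ms=27/2b +1285.714ms=3/2b
11) 12857.143ms=15b +2571.429ms=3b
Σ=18b of 18 (70bpm 6/8) — PASS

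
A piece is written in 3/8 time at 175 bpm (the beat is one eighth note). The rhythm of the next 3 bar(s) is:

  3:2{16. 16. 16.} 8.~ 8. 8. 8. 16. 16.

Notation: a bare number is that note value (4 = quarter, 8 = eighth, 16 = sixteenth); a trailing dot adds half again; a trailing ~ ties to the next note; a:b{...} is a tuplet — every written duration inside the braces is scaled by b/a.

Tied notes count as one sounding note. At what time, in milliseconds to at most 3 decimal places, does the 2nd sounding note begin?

note 2 onset = 1/2b = 171.429ms

1. 0.0ms @ 0 + 171.429ms (1/2)
2. 171.429ms @ 1/2 + 171.429ms (1/2)
3. 342.857ms @ 1 + 171.429ms (1/2)
4. 514.286ms @ 3/2 + 1028.571ms (3)
5. 1542.857ms @ 9/2 + 514.286ms (3/2)
6. 2057.143ms @ 6 + 514.286ms (3/2)
7. 2571.429ms @ 15/2 + 257.143ms (3/4)
8. 2828.571ms @ 33/4 + 257.143ms (3/4)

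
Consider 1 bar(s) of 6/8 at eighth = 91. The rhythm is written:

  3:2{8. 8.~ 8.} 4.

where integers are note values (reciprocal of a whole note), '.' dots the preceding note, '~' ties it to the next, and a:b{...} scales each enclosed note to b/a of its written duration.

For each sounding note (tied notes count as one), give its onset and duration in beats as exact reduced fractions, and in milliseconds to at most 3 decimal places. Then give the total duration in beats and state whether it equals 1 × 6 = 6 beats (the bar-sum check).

1) 0.0ms=0b +659.341ms=1b
2) 659.341ms=1b +1318.681ms=2b
3) 1978.022ms=3b +1978.022ms=3b
Σ=6b of 6 (91bpm 6/8) — PASS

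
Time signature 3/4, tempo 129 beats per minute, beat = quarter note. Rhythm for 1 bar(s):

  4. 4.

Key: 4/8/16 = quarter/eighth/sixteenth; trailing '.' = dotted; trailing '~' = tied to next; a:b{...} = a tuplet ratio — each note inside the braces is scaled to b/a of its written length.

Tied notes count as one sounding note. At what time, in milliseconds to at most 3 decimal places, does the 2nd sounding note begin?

1. 0.0ms @ 0 + 697.674ms (3/2)
2. 697.674ms @ 3/2 + 697.674ms (3/2)

note 2 onset = 3/2b = 697.674ms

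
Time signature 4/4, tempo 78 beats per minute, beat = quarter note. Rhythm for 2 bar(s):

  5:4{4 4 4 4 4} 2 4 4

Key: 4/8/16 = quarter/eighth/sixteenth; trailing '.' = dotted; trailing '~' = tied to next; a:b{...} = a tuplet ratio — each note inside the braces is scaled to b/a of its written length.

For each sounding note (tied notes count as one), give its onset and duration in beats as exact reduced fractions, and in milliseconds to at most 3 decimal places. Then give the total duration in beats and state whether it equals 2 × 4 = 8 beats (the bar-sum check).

1) 0.0ms=0b +615.385ms=4/5b
2) 615.385ms=4/5b +615.385ms=4/5b
3) 1230.769ms=8/5b +615.385ms=4/5b
4) 1846.154ms=12/5b +615.385ms=4/5b
5) 2461.538ms=16/5b +615.385ms=4/5b
6) 3076.923ms=4b +1538.462ms=2b
7) 4615.385ms=6b +769.231ms=1b
8) 5384.615ms=7b +769.231ms=1b
Σ=8b of 8 (78bpm 4/4) — PASS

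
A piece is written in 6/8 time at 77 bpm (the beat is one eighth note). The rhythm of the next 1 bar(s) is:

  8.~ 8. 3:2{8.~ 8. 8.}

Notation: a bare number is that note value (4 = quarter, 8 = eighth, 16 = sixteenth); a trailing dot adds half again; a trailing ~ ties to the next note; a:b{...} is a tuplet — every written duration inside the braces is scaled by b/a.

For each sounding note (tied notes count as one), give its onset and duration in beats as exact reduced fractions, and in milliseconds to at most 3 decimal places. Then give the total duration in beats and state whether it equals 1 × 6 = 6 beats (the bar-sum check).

1) 0.0ms=0b +2337.662ms=3b
2) 2337.662ms=3b +1558.442ms=2b
3) 3896.104ms=5b +779.221ms=1b
Σ=6b of 6 (77bpm 6/8) — PASS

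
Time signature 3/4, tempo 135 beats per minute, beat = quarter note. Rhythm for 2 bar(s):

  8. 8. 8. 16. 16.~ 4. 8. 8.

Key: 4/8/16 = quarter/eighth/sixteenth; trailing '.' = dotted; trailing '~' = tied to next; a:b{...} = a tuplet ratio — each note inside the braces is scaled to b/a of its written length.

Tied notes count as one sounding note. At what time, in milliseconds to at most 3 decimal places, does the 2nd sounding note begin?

note 2 onset = 3/4b = 333.333ms

1. 0.0ms @ 0 + 333.333ms (3/4)
2. 333.333ms @ 3/4 + 333.333ms (3/4)
3. 666.667ms @ 3/2 + 333.333ms (3/4)
4. 1000.0ms @ 9/4 + 166.667ms (3/8)
5. 1166.667ms @ 21/8 + 833.333ms (15/8)
6. 2000.0ms @ 9/2 + 333.333ms (3/4)
7. 2333.333ms @ 21/4 + 333.333ms (3/4)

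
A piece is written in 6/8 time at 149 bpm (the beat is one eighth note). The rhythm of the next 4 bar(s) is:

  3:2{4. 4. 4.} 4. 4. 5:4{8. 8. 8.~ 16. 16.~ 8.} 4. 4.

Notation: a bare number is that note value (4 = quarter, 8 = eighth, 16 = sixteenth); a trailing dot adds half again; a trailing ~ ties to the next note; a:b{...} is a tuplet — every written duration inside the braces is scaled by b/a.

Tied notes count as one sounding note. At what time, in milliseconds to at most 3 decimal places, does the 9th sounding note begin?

note 9 onset = 81/5b = 6523.49ms

1. 0.0ms @ 0 + 805.369ms (2)
2. 805.369ms @ 2 + 805.369ms (2)
3. 1610.738ms @ 4 + 805.369ms (2)
4. 2416.107ms @ 6 + 1208.054ms (3)
5. 3624.161ms @ 9 + 1208.054ms (3)
6. 4832.215ms @ 12 + 483.221ms (6/5)
7. 5315.436ms @ 66/5 + 483.221ms (6/5)
8. 5798.658ms @ 72/5 + 724.832ms (9/5)
9. 6523.49ms @ 81/5 + 724.832ms (9/5)
10. 7248.322ms @ 18 + 1208.054ms (3)
11. 8456.376ms @ 21 + 1208.054ms (3)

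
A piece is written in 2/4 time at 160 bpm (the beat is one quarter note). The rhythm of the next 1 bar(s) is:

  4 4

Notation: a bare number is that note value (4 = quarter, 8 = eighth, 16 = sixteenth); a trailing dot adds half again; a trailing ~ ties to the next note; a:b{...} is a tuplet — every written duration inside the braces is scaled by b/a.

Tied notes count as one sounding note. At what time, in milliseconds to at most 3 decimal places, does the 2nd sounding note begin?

1. 0.0ms @ 0 + 375.0ms (1)
2. 375.0ms @ 1 + 375.0ms (1)

note 2 onset = 1b = 375.0ms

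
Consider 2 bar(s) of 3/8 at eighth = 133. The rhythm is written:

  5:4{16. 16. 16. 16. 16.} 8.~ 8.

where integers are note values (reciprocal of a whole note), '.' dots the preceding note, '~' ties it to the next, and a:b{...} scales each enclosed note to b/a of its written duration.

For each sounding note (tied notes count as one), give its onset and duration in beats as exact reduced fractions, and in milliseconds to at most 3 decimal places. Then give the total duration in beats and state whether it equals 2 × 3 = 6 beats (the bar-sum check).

1) 0.0ms=0b +270.677ms=3/5b
2) 270.677ms=3/5b +270.677ms=3/5b
3) 541.353ms=6/5b +270.677ms=3/5b
4) 812.03ms=9/5b +270.677ms=3/5b
5) 1082.707ms=12/5b +270.677ms=3/5b
6) 1353.383ms=3b +1353.383ms=3b
Σ=6b of 6 (133bpm 3/8) — PASS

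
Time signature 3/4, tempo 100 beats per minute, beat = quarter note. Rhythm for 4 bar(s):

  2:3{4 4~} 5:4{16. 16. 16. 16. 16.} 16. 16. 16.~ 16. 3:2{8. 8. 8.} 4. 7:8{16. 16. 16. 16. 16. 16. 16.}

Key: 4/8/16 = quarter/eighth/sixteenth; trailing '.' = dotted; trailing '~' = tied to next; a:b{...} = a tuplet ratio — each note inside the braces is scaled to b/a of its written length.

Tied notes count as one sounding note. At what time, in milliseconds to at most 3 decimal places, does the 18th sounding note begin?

1. 0.0ms @ 0 + 900.0ms (3/2)
2. 900.0ms @ 3/2 + 1080.0ms (9/5)
3. 1980.0ms @ 33/10 + 180.0ms (3/10)
4. 2160.0ms @ 18/5 + 180.0ms (3/10)
5. 2340.0ms @ 39/10 + 180.0ms (3/10)
6. 2520.0ms @ 21/5 + 180.0ms (3/10)
7. 2700.0ms @ 9/2 + 225.0ms (3/8)
8. 2925.0ms @ 39/8 + 225.0ms (3/8)
9. 3150.0ms @ 21/4 + 450.0ms (3/4)
10. 3600.0ms @ 6 + 300.0ms (1/2)
11. 3900.0ms @ 13/2 + 300.0ms (1/2)
12. 4200.0ms @ 7 + 300.0ms (1/2)
13. 4500.0ms @ 15/2 + 900.0ms (3/2)
14. 5400.0ms @ 9 + 257.143ms (3/7)
15. 5657.143ms @ 66/7 + 257.143ms (3/7)
16. 5914.286ms @ 69/7 + 257.143ms (3/7)
17. 6171.429ms @ 72/7 + 257.143ms (3/7)
18. 6428.571ms @ 75/7 + 257.143ms (3/7)
19. 6685.714ms @ 78/7 + 257.143ms (3/7)
20. 6942.857ms @ 81/7 + 257.143ms (3/7)

note 18 onset = 75/7b = 6428.571ms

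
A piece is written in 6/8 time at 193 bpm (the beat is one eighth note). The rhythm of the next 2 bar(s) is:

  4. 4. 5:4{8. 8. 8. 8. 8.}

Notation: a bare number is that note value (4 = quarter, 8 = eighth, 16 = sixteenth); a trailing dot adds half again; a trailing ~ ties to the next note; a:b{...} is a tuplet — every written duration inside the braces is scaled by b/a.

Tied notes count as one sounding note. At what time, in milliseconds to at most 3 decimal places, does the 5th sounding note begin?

note 5 onset = 42/5b = 2611.399ms

1. 0.0ms @ 0 + 932.642ms (3)
2. 932.642ms @ 3 + 932.642ms (3)
3. 1865.285ms @ 6 + 373.057ms (6/5)
4. 2238.342ms @ 36/5 + 373.057ms (6/5)
5. 2611.399ms @ 42/5 + 373.057ms (6/5)
6. 2984.456ms @ 48/5 + 373.057ms (6/5)
7. 3357.513ms @ 54/5 + 373.057ms (6/5)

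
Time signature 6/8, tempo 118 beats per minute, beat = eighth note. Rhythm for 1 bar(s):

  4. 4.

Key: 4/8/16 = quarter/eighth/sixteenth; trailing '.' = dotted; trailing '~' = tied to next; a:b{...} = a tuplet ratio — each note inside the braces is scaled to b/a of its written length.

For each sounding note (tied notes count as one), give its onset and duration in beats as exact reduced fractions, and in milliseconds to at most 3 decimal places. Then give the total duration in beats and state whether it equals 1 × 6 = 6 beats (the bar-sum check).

1) 0.0ms=0b +1525.424ms=3b
2) 1525.424ms=3b +1525.424ms=3b
Σ=6b of 6 (118bpm 6/8) — PASS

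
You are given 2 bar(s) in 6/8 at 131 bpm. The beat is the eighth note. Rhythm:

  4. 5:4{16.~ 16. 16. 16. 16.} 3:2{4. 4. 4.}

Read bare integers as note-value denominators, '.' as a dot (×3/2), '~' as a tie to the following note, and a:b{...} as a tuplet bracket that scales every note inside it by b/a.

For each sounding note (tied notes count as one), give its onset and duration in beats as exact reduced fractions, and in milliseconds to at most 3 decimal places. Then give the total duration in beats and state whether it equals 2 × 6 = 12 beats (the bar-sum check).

1) 0.0ms=0b +1374.046ms=3b
2) 1374.046ms=3b +549.618ms=6/5b
3) 1923.664ms=21/5b +274.809ms=3/5b
4) 2198.473ms=24/5b +274.809ms=3/5b
5) 2473.282ms=27/5b +274.809ms=3/5b
6) 2748.092ms=6b +916.031ms=2b
7) 3664.122ms=8b +916.031ms=2b
8) 4580.153ms=10b +916.031ms=2b
Σ=12b of 12 (131bpm 6/8) — PASS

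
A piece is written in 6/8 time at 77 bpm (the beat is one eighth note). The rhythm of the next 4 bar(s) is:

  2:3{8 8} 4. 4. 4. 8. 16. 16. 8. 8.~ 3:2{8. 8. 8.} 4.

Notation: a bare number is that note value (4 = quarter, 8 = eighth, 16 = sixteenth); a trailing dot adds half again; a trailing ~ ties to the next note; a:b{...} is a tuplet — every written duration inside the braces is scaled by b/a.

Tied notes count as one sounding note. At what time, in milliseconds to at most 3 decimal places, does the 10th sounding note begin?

note 10 onset = 33/2b = 12857.143ms

1. 0.0ms @ 0 + 1168.831ms (3/2)
2. 1168.831ms @ 3/2 + 1168.831ms (3/2)
3. 2337.662ms @ 3 + 2337.662ms (3)
4. 4675.325ms @ 6 + 2337.662ms (3)
5. 7012.987ms @ 9 + 2337.662ms (3)
6. 9350.649ms @ 12 + 1168.831ms (3/2)
7. 10519.481ms @ 27/2 + 584.416ms (3/4)
8. 11103.896ms @ 57/4 + 584.416ms (3/4)
9. 11688.312ms @ 15 + 1168.831ms (3/2)
10. 12857.143ms @ 33/2 + 1948.052ms (5/2)
11. 14805.195ms @ 19 + 779.221ms (1)
12. 15584.416ms @ 20 + 779.221ms (1)
13. 16363.636ms @ 21 + 2337.662ms (3)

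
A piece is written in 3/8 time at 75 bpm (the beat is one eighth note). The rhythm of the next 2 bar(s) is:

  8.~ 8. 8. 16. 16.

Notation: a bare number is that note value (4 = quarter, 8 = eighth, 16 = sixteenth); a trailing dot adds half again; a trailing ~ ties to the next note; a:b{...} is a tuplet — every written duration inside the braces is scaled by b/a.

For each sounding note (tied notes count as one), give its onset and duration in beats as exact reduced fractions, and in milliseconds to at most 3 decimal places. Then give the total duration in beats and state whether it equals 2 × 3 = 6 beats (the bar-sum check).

1) 0.0ms=0b +2400.0ms=3b
2) 2400.0ms=3b +1200.0ms=3/2b
3) 3600.0ms=9/2b +600.0ms=3/4b
4) 4200.0ms=21/4b +600.0ms=3/4b
Σ=6b of 6 (75bpm 3/8) — PASS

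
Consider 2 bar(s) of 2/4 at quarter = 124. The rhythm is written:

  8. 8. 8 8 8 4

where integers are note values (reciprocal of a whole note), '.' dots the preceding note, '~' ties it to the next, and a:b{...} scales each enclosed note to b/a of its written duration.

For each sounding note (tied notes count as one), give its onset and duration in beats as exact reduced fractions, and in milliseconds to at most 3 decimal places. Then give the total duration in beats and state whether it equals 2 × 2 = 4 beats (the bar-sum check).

1) 0.0ms=0b +362.903ms=3/4b
2) 362.903ms=3/4b +362.903ms=3/4b
3) 725.806ms=3/2b +241.935ms=1/2b
4) 967.742ms=2b +241.935ms=1/2b
5) 1209.677ms=5/2b +241.935ms=1/2b
6) 1451.613ms=3b +483.871ms=1b
Σ=4b of 4 (124bpm 2/4) — PASS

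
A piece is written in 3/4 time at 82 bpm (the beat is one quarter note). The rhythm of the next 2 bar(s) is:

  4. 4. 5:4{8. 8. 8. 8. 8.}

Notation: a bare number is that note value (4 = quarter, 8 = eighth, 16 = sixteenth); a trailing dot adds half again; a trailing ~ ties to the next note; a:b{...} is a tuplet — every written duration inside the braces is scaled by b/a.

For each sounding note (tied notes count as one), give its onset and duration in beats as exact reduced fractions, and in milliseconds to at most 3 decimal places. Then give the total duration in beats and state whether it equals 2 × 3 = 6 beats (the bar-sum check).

1) 0.0ms=0b +1097.561ms=3/2b
2) 1097.561ms=3/2b +1097.561ms=3/2b
3) 2195.122ms=3b +439.024ms=3/5b
4) 2634.146ms=18/5b +439.024ms=3/5b
5) 3073.171ms=21/5b +439.024ms=3/5b
6) 3512.195ms=24/5b +439.024ms=3/5b
7) 3951.22ms=27/5b +439.024ms=3/5b
Σ=6b of 6 (82bpm 3/4) — PASS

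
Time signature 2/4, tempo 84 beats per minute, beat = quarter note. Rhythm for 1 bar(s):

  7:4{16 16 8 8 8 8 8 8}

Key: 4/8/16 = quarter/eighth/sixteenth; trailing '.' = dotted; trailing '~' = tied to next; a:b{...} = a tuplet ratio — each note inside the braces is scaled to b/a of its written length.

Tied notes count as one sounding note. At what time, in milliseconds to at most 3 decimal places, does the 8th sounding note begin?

note 8 onset = 12/7b = 1224.49ms

1. 0.0ms @ 0 + 102.041ms (1/7)
2. 102.041ms @ 1/7 + 102.041ms (1/7)
3. 204.082ms @ 2/7 + 204.082ms (2/7)
4. 408.163ms @ 4/7 + 204.082ms (2/7)
5. 612.245ms @ 6/7 + 204.082ms (2/7)
6. 816.327ms @ 8/7 + 204.082ms (2/7)
7. 1020.408ms @ 10/7 + 204.082ms (2/7)
8. 1224.49ms @ 12/7 + 204.082ms (2/7)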